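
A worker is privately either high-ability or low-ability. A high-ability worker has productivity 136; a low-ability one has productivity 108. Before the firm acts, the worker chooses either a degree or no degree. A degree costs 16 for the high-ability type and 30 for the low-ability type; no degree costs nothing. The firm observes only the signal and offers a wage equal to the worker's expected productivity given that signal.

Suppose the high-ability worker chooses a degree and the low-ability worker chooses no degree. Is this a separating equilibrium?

If types separate, degree earns payment 136 and no degree earns 108.
High-ability: degree gives 136 − 16 = 120; no degree gives 108 − 0 = 108. No deviation. ✓
Low-ability: no degree gives 108 − 0 = 108; degree gives 136 − 30 = 106. No deviation. ✓
Neither type gains from mimicking the other.

Yes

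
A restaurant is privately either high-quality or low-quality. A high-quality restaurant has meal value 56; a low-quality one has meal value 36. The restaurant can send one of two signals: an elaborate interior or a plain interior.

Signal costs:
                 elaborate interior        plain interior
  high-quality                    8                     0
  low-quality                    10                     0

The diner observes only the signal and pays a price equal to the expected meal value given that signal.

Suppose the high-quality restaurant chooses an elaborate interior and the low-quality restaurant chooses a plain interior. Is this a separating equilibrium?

No

If types separate, elaborate interior earns payment 56 and plain interior earns 36.
High-quality: elaborate interior gives 56 − 8 = 48; plain interior gives 36 − 0 = 36. No deviation. ✓
Low-quality: plain interior gives 36 − 0 = 36; elaborate interior gives 56 − 10 = 46. Would deviate. ✗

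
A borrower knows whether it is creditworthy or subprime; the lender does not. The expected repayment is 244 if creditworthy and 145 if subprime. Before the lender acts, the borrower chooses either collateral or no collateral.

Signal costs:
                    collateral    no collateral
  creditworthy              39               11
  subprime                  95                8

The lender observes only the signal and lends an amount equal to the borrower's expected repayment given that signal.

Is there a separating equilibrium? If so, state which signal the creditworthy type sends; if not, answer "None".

None

Try creditworthy → collateral, subprime → no collateral:
  If types separate, collateral earns payment 244 and no collateral earns 145.
  Creditworthy: collateral gives 244 − 39 = 205; no collateral gives 145 − 11 = 134. No deviation. ✓
  Subprime: no collateral gives 145 − 8 = 137; collateral gives 244 − 95 = 149. Would deviate. ✗
Try creditworthy → no collateral, subprime → collateral:
  If types separate, no collateral earns payment 244 and collateral earns 145.
  Creditworthy: no collateral gives 244 − 11 = 233; collateral gives 145 − 39 = 106. No deviation. ✓
  Subprime: collateral gives 145 − 95 = 50; no collateral gives 244 − 8 = 236. Would deviate. ✗
Neither assignment is incentive-compatible.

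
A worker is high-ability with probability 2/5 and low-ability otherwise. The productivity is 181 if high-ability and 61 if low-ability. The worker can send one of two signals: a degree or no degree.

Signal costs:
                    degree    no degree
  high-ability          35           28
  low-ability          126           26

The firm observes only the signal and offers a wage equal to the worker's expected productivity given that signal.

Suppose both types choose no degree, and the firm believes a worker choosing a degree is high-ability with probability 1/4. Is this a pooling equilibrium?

At the pooled signal (no degree) the firm holds the prior 2/5 and pays 2/5·181 + 3/5·61 = 109. Off-path (degree) belief 1/4 gives 1/4·181 + 3/4·61 = 91.
High-ability: no degree gives 109 − 28 = 81; degree gives 91 − 35 = 56. Stays. ✓
Low-ability: no degree gives 109 − 26 = 83; degree gives 91 − 126 = -35. Stays. ✓

Yes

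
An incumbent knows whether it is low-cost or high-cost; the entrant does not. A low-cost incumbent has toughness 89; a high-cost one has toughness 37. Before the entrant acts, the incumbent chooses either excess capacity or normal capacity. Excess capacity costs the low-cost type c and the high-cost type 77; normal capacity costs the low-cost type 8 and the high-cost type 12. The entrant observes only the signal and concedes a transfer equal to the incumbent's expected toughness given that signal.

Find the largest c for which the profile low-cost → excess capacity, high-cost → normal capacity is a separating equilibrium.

60

Under separation: excess capacity → low-cost (pays 89); normal capacity → high-cost (pays 37).
High-cost: 37 − 12 = 25 ≥ 89 − 77 = 12. Holds regardless of c. ✓
Low-cost: 89 − c ≥ 37 − 8, so c ≤ 89 − 29 = 60.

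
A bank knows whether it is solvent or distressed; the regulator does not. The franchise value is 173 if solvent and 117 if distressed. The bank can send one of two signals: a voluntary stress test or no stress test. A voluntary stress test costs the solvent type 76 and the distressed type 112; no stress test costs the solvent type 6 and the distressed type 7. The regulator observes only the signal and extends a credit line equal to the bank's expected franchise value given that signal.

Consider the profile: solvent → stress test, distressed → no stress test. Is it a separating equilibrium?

If types separate, stress test earns payment 173 and no stress test earns 117.
Solvent: stress test gives 173 − 76 = 97; no stress test gives 117 − 6 = 111. Would deviate. ✗
Distressed: no stress test gives 117 − 7 = 110; stress test gives 173 − 112 = 61. No deviation. ✓

No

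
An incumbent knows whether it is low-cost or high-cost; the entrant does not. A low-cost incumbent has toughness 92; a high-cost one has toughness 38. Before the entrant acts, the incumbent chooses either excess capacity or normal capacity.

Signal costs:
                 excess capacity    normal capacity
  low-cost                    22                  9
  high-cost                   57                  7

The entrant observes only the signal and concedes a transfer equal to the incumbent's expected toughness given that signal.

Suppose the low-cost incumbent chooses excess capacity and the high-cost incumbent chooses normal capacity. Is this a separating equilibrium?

No

If types separate, excess capacity earns payment 92 and normal capacity earns 38.
Low-cost: excess capacity gives 92 − 22 = 70; normal capacity gives 38 − 9 = 29. No deviation. ✓
High-cost: normal capacity gives 38 − 7 = 31; excess capacity gives 92 − 57 = 35. Would deviate. ✗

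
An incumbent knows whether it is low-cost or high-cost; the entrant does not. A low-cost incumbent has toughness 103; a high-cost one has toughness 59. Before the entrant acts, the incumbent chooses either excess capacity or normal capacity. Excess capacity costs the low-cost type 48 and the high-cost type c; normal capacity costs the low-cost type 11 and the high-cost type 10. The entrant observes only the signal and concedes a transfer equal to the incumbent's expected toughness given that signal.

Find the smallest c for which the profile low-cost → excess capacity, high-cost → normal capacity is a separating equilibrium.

54

Under separation: excess capacity → low-cost (pays 103); normal capacity → high-cost (pays 59).
Low-cost: 103 − 48 = 55 ≥ 59 − 11 = 48. Holds regardless of c. ✓
High-cost: 59 − 10 ≥ 103 − c, so c ≥ 103 − 49 = 54.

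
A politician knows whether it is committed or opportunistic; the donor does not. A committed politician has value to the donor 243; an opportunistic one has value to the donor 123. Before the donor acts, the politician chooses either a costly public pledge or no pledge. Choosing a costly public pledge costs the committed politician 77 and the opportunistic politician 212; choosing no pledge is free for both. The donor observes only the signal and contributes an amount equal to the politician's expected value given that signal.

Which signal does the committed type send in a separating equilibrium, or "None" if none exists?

Try committed → pledge, opportunistic → no pledge:
  Under separation the donor infers type exactly: pledge → committed (pays 243), no pledge → opportunistic (pays 123).
  Committed: pledge gives 243 − 77 = 166; no pledge gives 123 − 0 = 123. No deviation. ✓
  Opportunistic: no pledge gives 123 − 0 = 123; pledge gives 243 − 212 = 31. No deviation. ✓
Both hold — the committed type sends pledge.

pledge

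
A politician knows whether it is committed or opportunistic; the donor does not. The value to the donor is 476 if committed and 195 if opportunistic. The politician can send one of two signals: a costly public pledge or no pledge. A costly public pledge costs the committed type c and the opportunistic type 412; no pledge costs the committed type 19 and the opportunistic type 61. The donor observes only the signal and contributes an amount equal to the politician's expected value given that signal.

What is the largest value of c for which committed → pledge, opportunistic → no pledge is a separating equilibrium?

300

Under separation: pledge → committed (pays 476); no pledge → opportunistic (pays 195).
Opportunistic: 195 − 61 = 134 ≥ 476 − 412 = 64. Holds regardless of c. ✓
Committed: 476 − c ≥ 195 − 19, so c ≤ 476 − 176 = 300.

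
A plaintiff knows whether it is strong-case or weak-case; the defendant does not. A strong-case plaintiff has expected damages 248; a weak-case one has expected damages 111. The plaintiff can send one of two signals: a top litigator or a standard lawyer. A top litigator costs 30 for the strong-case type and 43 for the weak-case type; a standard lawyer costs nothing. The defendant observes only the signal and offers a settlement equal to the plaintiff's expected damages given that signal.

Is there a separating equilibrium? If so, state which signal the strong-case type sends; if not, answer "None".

None

Try strong-case → top litigator, weak-case → standard lawyer:
  Under separation the defendant infers type exactly: top litigator → strong-case (pays 248), standard lawyer → weak-case (pays 111).
  Strong-case: top litigator gives 248 − 30 = 218; standard lawyer gives 111 − 0 = 111. No deviation. ✓
  Weak-case: standard lawyer gives 111 − 0 = 111; top litigator gives 248 − 43 = 205. Would deviate. ✗
Try strong-case → standard lawyer, weak-case → top litigator:
  Under separation the defendant infers type exactly: standard lawyer → strong-case (pays 248), top litigator → weak-case (pays 111).
  Strong-case: standard lawyer gives 248 − 0 = 248; top litigator gives 111 − 30 = 81. No deviation. ✓
  Weak-case: top litigator gives 111 − 43 = 68; standard lawyer gives 248 − 0 = 248. Would deviate. ✗
Neither assignment is incentive-compatible.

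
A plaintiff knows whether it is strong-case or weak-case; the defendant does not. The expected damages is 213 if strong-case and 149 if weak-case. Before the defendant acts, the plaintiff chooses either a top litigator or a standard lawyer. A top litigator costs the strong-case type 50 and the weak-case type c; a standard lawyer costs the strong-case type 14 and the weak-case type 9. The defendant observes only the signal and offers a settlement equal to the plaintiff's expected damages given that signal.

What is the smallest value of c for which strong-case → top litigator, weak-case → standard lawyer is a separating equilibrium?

Under separation: top litigator → strong-case (pays 213); standard lawyer → weak-case (pays 149).
Strong-case: 213 − 50 = 163 ≥ 149 − 14 = 135. Holds regardless of c. ✓
Weak-case: 149 − 9 ≥ 213 − c, so c ≥ 213 − 140 = 73.

73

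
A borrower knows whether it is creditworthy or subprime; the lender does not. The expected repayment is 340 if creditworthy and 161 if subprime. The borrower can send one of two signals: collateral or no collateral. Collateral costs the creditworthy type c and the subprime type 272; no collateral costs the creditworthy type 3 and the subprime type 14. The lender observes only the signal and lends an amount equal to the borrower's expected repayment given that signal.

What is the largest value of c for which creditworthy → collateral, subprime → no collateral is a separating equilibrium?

182

Under separation: collateral → creditworthy (pays 340); no collateral → subprime (pays 161).
Subprime: 161 − 14 = 147 ≥ 340 − 272 = 68. Holds regardless of c. ✓
Creditworthy: 340 − c ≥ 161 − 3, so c ≤ 340 − 158 = 182.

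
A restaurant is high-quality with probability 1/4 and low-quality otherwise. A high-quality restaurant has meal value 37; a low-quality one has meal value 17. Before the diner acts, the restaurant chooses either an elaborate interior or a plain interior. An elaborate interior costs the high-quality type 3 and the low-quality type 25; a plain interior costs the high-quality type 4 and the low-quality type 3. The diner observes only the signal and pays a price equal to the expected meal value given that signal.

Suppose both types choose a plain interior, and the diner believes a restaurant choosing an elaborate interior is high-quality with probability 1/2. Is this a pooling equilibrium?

At the pooled signal (plain interior) the diner holds the prior 1/4 and pays 1/4·37 + 3/4·17 = 22. Off-path (elaborate interior) belief 1/2 gives 1/2·37 + 1/2·17 = 27.
High-quality: plain interior gives 22 − 4 = 18; elaborate interior gives 27 − 3 = 24. Deviates. ✗
Low-quality: plain interior gives 22 − 3 = 19; elaborate interior gives 27 − 25 = 2. Stays. ✓

No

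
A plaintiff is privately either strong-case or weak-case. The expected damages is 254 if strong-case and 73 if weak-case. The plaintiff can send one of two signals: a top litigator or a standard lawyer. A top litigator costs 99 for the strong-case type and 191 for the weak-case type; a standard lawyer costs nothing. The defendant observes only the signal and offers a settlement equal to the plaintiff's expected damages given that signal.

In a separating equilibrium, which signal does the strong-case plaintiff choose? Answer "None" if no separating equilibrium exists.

top litigator

Try strong-case → top litigator, weak-case → standard lawyer:
  If types separate, top litigator earns payment 254 and standard lawyer earns 73.
  Strong-case: top litigator gives 254 − 99 = 155; standard lawyer gives 73 − 0 = 73. No deviation. ✓
  Weak-case: standard lawyer gives 73 − 0 = 73; top litigator gives 254 − 191 = 63. No deviation. ✓
Both hold — the strong-case type sends top litigator.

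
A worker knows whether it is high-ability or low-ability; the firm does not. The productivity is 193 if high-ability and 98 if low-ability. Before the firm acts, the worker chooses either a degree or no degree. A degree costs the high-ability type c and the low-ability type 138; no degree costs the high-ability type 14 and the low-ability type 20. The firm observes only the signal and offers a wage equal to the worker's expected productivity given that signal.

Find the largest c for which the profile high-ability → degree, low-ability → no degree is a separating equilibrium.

109

Under separation: degree → high-ability (pays 193); no degree → low-ability (pays 98).
Low-ability: 98 − 20 = 78 ≥ 193 − 138 = 55. Holds regardless of c. ✓
High-ability: 193 − c ≥ 98 − 14, so c ≤ 193 − 84 = 109.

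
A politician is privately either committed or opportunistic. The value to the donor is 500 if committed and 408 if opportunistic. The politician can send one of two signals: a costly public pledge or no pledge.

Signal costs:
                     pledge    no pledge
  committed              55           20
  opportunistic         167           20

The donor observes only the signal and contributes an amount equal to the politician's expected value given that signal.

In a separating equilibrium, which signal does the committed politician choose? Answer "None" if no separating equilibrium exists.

Try committed → pledge, opportunistic → no pledge:
  Under separation the donor infers type exactly: pledge → committed (pays 500), no pledge → opportunistic (pays 408).
  Committed: pledge gives 500 − 55 = 445; no pledge gives 408 − 20 = 388. No deviation. ✓
  Opportunistic: no pledge gives 408 − 20 = 388; pledge gives 500 − 167 = 333. No deviation. ✓
Both hold — the committed type sends pledge.

pledge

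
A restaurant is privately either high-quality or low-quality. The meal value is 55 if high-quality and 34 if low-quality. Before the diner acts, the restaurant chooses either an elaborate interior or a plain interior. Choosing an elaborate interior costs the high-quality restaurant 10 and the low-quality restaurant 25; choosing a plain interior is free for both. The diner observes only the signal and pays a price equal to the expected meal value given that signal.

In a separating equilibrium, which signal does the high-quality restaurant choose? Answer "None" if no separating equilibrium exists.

Try high-quality → elaborate interior, low-quality → plain interior:
  If types separate, elaborate interior earns payment 55 and plain interior earns 34.
  High-quality: elaborate interior gives 55 − 10 = 45; plain interior gives 34 − 0 = 34. No deviation. ✓
  Low-quality: plain interior gives 34 − 0 = 34; elaborate interior gives 55 − 25 = 30. No deviation. ✓
Both hold — the high-quality type sends elaborate interior.

elaborate interior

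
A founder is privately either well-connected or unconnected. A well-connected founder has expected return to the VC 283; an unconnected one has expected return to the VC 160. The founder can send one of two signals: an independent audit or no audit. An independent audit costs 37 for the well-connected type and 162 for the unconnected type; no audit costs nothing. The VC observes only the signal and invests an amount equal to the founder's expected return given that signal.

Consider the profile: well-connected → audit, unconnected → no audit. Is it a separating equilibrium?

Yes

Under separation the VC infers type exactly: audit → well-connected (pays 283), no audit → unconnected (pays 160).
Well-connected: audit gives 283 − 37 = 246; no audit gives 160 − 0 = 160. No deviation. ✓
Unconnected: no audit gives 160 − 0 = 160; audit gives 283 − 162 = 121. No deviation. ✓
Neither type gains from mimicking the other.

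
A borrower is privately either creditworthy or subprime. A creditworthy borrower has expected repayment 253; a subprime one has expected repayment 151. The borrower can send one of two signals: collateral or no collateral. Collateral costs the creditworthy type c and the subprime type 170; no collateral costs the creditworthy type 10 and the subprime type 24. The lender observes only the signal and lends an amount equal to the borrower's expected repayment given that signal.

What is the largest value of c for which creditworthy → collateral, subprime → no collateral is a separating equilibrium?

Under separation: collateral → creditworthy (pays 253); no collateral → subprime (pays 151).
Subprime: 151 − 24 = 127 ≥ 253 − 170 = 83. Holds regardless of c. ✓
Creditworthy: 253 − c ≥ 151 − 10, so c ≤ 253 − 141 = 112.

112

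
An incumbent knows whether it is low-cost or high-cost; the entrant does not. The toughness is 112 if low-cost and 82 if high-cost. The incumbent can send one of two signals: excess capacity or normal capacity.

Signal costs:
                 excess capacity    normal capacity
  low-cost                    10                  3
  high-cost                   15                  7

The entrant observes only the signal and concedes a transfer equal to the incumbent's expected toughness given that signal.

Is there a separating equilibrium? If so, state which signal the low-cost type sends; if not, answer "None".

Try low-cost → excess capacity, high-cost → normal capacity:
  If types separate, excess capacity earns payment 112 and normal capacity earns 82.
  Low-cost: excess capacity gives 112 − 10 = 102; normal capacity gives 82 − 3 = 79. No deviation. ✓
  High-cost: normal capacity gives 82 − 7 = 75; excess capacity gives 112 − 15 = 97. Would deviate. ✗
Try low-cost → normal capacity, high-cost → excess capacity:
  If types separate, normal capacity earns payment 112 and excess capacity earns 82.
  Low-cost: normal capacity gives 112 − 3 = 109; excess capacity gives 82 − 10 = 72. No deviation. ✓
  High-cost: excess capacity gives 82 − 15 = 67; normal capacity gives 112 − 7 = 105. Would deviate. ✗
Neither assignment is incentive-compatible.

None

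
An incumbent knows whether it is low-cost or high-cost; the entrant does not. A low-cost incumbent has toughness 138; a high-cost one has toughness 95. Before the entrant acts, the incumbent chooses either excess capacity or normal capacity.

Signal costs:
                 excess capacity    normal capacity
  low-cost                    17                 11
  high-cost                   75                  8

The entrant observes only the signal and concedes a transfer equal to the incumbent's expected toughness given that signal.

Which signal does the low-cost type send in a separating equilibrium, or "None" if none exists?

excess capacity

Try low-cost → excess capacity, high-cost → normal capacity:
  Under separation the entrant infers type exactly: excess capacity → low-cost (pays 138), normal capacity → high-cost (pays 95).
  Low-cost: excess capacity gives 138 − 17 = 121; normal capacity gives 95 − 11 = 84. No deviation. ✓
  High-cost: normal capacity gives 95 − 8 = 87; excess capacity gives 138 − 75 = 63. No deviation. ✓
Both hold — the low-cost type sends excess capacity.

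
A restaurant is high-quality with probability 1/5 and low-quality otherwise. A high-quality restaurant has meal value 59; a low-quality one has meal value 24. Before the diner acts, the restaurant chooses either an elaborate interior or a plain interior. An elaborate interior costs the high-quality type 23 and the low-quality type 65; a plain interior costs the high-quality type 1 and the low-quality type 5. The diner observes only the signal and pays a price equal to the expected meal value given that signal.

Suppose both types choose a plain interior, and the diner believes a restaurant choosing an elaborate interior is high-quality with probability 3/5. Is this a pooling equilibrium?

Yes

On the equilibrium path (plain interior) the diner holds the prior 1/5 and pays 1/5·59 + 4/5·24 = 31. Off-path (elaborate interior) belief 3/5 gives 3/5·59 + 2/5·24 = 45.
High-quality: plain interior gives 31 − 1 = 30; elaborate interior gives 45 − 23 = 22. Stays. ✓
Low-quality: plain interior gives 31 − 5 = 26; elaborate interior gives 45 − 65 = -20. Stays. ✓
Beliefs are Bayes-consistent on-path and both types best-respond.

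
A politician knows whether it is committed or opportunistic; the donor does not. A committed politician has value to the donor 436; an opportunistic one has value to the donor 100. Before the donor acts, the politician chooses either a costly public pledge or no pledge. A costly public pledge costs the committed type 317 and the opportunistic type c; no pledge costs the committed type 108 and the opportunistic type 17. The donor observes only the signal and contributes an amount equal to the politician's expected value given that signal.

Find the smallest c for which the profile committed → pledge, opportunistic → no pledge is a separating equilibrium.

Under separation: pledge → committed (pays 436); no pledge → opportunistic (pays 100).
Committed: 436 − 317 = 119 ≥ 100 − 108 = -8. Holds regardless of c. ✓
Opportunistic: 100 − 17 ≥ 436 − c, so c ≥ 436 − 83 = 353.

353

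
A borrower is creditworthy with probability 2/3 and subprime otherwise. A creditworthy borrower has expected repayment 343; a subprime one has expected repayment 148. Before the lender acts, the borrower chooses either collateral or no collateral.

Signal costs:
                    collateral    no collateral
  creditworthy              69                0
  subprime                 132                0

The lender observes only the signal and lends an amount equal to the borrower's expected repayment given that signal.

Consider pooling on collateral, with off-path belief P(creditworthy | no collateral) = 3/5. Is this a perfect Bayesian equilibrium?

On the equilibrium path (collateral) the lender holds the prior 2/3 and pays 2/3·343 + 1/3·148 = 278. Off-path (no collateral) belief 3/5 gives 3/5·343 + 2/5·148 = 265.
Creditworthy: collateral gives 278 − 69 = 209; no collateral gives 265 − 0 = 265. Deviates. ✗
Subprime: collateral gives 278 − 132 = 146; no collateral gives 265 − 0 = 265. Deviates. ✗

No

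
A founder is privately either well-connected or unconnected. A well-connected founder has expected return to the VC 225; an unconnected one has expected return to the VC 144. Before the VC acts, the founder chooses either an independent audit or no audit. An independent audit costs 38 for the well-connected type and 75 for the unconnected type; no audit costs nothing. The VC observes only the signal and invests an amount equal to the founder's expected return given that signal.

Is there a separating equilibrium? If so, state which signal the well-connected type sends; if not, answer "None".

Try well-connected → audit, unconnected → no audit:
  If types separate, audit earns payment 225 and no audit earns 144.
  Well-connected: audit gives 225 − 38 = 187; no audit gives 144 − 0 = 144. No deviation. ✓
  Unconnected: no audit gives 144 − 0 = 144; audit gives 225 − 75 = 150. Would deviate. ✗
Try well-connected → no audit, unconnected → audit:
  If types separate, no audit earns payment 225 and audit earns 144.
  Well-connected: no audit gives 225 − 0 = 225; audit gives 144 − 38 = 106. No deviation. ✓
  Unconnected: audit gives 144 − 75 = 69; no audit gives 225 − 0 = 225. Would deviate. ✗
Neither assignment is incentive-compatible.

None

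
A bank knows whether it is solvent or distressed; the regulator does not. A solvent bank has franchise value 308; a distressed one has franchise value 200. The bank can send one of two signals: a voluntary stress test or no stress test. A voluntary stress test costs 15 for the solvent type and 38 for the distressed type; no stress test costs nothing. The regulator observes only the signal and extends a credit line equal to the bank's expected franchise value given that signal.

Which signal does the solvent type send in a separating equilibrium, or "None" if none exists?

Try solvent → stress test, distressed → no stress test:
  If types separate, stress test earns payment 308 and no stress test earns 200.
  Solvent: stress test gives 308 − 15 = 293; no stress test gives 200 − 0 = 200. No deviation. ✓
  Distressed: no stress test gives 200 − 0 = 200; stress test gives 308 − 38 = 270. Would deviate. ✗
Try solvent → no stress test, distressed → stress test:
  If types separate, no stress test earns payment 308 and stress test earns 200.
  Solvent: no stress test gives 308 − 0 = 308; stress test gives 200 − 15 = 185. No deviation. ✓
  Distressed: stress test gives 200 − 38 = 162; no stress test gives 308 − 0 = 308. Would deviate. ✗
Neither assignment is incentive-compatible.

None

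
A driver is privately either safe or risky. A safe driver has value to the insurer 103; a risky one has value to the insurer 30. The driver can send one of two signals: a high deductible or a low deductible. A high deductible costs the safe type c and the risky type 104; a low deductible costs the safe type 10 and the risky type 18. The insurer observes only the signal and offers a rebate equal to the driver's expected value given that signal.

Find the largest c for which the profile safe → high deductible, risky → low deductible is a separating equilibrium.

83

Under separation: high deductible → safe (pays 103); low deductible → risky (pays 30).
Risky: 30 − 18 = 12 ≥ 103 − 104 = -1. Holds regardless of c. ✓
Safe: 103 − c ≥ 30 − 10, so c ≤ 103 − 20 = 83.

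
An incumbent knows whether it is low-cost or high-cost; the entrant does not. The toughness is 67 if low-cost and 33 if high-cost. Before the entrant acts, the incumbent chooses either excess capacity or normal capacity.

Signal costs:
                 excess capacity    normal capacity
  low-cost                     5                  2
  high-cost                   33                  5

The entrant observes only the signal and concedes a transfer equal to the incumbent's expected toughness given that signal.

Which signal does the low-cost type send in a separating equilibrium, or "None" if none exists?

Try low-cost → excess capacity, high-cost → normal capacity:
  If types separate, excess capacity earns payment 67 and normal capacity earns 33.
  Low-cost: excess capacity gives 67 − 5 = 62; normal capacity gives 33 − 2 = 31. No deviation. ✓
  High-cost: normal capacity gives 33 − 5 = 28; excess capacity gives 67 − 33 = 34. Would deviate. ✗
Try low-cost → normal capacity, high-cost → excess capacity:
  If types separate, normal capacity earns payment 67 and excess capacity earns 33.
  Low-cost: normal capacity gives 67 − 2 = 65; excess capacity gives 33 − 5 = 28. No deviation. ✓
  High-cost: excess capacity gives 33 − 33 = 0; normal capacity gives 67 − 5 = 62. Would deviate. ✗
Neither assignment is incentive-compatible.

None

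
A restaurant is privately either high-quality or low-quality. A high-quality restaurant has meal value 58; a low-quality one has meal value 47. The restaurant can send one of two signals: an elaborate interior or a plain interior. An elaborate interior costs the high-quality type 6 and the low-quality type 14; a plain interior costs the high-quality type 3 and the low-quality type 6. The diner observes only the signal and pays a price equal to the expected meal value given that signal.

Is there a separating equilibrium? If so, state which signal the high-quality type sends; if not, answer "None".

None

Try high-quality → elaborate interior, low-quality → plain interior:
  If types separate, elaborate interior earns payment 58 and plain interior earns 47.
  High-quality: elaborate interior gives 58 − 6 = 52; plain interior gives 47 − 3 = 44. No deviation. ✓
  Low-quality: plain interior gives 47 − 6 = 41; elaborate interior gives 58 − 14 = 44. Would deviate. ✗
Try high-quality → plain interior, low-quality → elaborate interior:
  If types separate, plain interior earns payment 58 and elaborate interior earns 47.
  High-quality: plain interior gives 58 − 3 = 55; elaborate interior gives 47 − 6 = 41. No deviation. ✓
  Low-quality: elaborate interior gives 47 − 14 = 33; plain interior gives 58 − 6 = 52. Would deviate. ✗
Neither assignment is incentive-compatible.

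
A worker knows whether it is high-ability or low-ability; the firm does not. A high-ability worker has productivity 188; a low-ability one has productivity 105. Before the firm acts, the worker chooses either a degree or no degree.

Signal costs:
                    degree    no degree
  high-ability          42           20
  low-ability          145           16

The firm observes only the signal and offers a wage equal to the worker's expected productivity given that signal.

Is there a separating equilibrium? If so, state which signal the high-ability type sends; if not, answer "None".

degree

Try high-ability → degree, low-ability → no degree:
  If types separate, degree earns payment 188 and no degree earns 105.
  High-ability: degree gives 188 − 42 = 146; no degree gives 105 − 20 = 85. No deviation. ✓
  Low-ability: no degree gives 105 − 16 = 89; degree gives 188 − 145 = 43. No deviation. ✓
Both hold — the high-ability type sends degree.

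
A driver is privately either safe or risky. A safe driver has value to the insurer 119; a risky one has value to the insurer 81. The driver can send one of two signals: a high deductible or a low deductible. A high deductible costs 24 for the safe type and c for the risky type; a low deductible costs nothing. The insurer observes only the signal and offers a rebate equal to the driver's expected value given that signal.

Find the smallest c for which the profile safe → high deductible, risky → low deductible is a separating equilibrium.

Under separation: high deductible → safe (pays 119); low deductible → risky (pays 81).
Safe: 119 − 24 = 95 ≥ 81 − 0 = 81. Holds regardless of c. ✓
Risky: 81 − 0 ≥ 119 − c, so c ≥ 119 − 81 = 38.

38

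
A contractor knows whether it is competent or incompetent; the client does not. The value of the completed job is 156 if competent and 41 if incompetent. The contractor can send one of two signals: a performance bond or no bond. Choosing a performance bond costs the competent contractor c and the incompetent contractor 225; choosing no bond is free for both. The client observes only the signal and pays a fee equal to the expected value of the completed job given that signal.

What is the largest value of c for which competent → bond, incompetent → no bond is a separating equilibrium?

Under separation: bond → competent (pays 156); no bond → incompetent (pays 41).
Incompetent: 41 − 0 = 41 ≥ 156 − 225 = -69. Holds regardless of c. ✓
Competent: 156 − c ≥ 41 − 0, so c ≤ 156 − 41 = 115.

115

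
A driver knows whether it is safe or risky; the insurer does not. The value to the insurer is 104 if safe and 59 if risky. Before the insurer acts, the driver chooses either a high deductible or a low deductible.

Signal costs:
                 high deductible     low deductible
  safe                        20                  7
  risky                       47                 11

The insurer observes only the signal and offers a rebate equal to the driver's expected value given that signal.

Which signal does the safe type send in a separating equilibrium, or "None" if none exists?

None

Try safe → high deductible, risky → low deductible:
  Under separation the insurer infers type exactly: high deductible → safe (pays 104), low deductible → risky (pays 59).
  Safe: high deductible gives 104 − 20 = 84; low deductible gives 59 − 7 = 52. No deviation. ✓
  Risky: low deductible gives 59 − 11 = 48; high deductible gives 104 − 47 = 57. Would deviate. ✗
Try safe → low deductible, risky → high deductible:
  Under separation the insurer infers type exactly: low deductible → safe (pays 104), high deductible → risky (pays 59).
  Safe: low deductible gives 104 − 7 = 97; high deductible gives 59 − 20 = 39. No deviation. ✓
  Risky: high deductible gives 59 − 47 = 12; low deductible gives 104 − 11 = 93. Would deviate. ✗
Neither assignment is incentive-compatible.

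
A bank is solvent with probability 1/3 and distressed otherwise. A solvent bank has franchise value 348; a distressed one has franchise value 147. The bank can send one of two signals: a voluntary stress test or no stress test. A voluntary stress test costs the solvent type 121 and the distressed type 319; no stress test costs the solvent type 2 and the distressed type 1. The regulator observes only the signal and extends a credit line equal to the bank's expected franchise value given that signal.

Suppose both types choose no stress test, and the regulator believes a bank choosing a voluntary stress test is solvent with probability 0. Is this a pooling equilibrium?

At the pooled signal (no stress test) the regulator holds the prior 1/3 and pays 1/3·348 + 2/3·147 = 214. Off-path (stress test) belief 0 gives 0·348 + 1·147 = 147.
Solvent: no stress test gives 214 − 2 = 212; stress test gives 147 − 121 = 26. Stays. ✓
Distressed: no stress test gives 214 − 1 = 213; stress test gives 147 − 319 = -172. Stays. ✓

Yes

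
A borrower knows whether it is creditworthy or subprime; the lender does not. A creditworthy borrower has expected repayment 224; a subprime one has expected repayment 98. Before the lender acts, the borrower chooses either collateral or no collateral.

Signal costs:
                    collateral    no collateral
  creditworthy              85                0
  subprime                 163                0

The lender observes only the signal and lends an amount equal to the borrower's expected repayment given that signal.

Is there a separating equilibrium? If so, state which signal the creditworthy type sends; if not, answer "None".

Try creditworthy → collateral, subprime → no collateral:
  If types separate, collateral earns payment 224 and no collateral earns 98.
  Creditworthy: collateral gives 224 − 85 = 139; no collateral gives 98 − 0 = 98. No deviation. ✓
  Subprime: no collateral gives 98 − 0 = 98; collateral gives 224 − 163 = 61. No deviation. ✓
Both hold — the creditworthy type sends collateral.

collateral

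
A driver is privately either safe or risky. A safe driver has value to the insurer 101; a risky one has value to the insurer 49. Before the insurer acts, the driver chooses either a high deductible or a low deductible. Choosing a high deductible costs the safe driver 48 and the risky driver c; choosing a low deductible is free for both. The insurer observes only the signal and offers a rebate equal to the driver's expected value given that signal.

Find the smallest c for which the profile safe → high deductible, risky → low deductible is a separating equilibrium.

52

Under separation: high deductible → safe (pays 101); low deductible → risky (pays 49).
Safe: 101 − 48 = 53 ≥ 49 − 0 = 49. Holds regardless of c. ✓
Risky: 49 − 0 ≥ 101 − c, so c ≥ 101 − 49 = 52.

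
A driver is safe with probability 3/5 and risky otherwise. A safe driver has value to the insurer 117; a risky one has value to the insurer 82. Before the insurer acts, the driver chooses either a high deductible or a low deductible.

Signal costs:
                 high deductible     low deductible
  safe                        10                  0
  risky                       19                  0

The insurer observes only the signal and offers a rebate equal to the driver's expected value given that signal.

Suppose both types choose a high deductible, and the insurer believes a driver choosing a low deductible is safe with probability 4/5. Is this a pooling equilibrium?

On the equilibrium path (high deductible) the insurer holds the prior 3/5 and pays 3/5·117 + 2/5·82 = 103. Off-path (low deductible) belief 4/5 gives 4/5·117 + 1/5·82 = 110.
Safe: high deductible gives 103 − 10 = 93; low deductible gives 110 − 0 = 110. Deviates. ✗
Risky: high deductible gives 103 − 19 = 84; low deductible gives 110 − 0 = 110. Deviates. ✗

No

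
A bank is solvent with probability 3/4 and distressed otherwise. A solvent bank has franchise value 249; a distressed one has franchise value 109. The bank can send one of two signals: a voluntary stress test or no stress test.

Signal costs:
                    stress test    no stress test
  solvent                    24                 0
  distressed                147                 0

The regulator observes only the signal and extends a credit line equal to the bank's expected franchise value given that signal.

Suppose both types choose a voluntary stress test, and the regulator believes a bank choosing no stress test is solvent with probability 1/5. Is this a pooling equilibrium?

On the equilibrium path (stress test) the regulator holds the prior 3/4 and pays 3/4·249 + 1/4·109 = 214. Off-path (no stress test) belief 1/5 gives 1/5·249 + 4/5·109 = 137.
Solvent: stress test gives 214 − 24 = 190; no stress test gives 137 − 0 = 137. Stays. ✓
Distressed: stress test gives 214 − 147 = 67; no stress test gives 137 − 0 = 137. Deviates. ✗

No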